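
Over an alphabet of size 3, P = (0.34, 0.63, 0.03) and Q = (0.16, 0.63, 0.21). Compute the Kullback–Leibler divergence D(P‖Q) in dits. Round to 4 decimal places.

0.0859 dits

D(P‖Q) = Σ p·log₁₀(p/q).
  0.34·log₁₀(0.34/0.16) = 0.11130
  0.63·log₁₀(0.63/0.63) = 0.00000
  0.03·log₁₀(0.03/0.21) = -0.02535
D(P‖Q) = 0.0859 dits.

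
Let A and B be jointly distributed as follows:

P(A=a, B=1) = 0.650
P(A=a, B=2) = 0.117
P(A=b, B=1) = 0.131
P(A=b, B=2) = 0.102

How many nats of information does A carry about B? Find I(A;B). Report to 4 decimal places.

0.0384 nats

Marginals: p(A) = (0.7670, 0.2330), p(B) = (0.7810, 0.2190).
I(A;B) = Σ p(x,y)·ln[p(x,y)/(p(x)p(y))].
  (a,1): 0.650·ln(1.0851) = 0.05308
  (a,2): 0.117·ln(0.6965) = -0.04231
  (b,1): 0.131·ln(0.7199) = -0.04305
  (b,2): 0.102·ln(1.9989) = 0.07065
Sum = 0.0384 nats.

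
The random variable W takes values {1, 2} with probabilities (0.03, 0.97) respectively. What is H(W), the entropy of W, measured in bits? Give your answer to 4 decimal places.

H(W) = −Σ p·log₂ p.
  −(0.03)·log₂(0.03) = 0.15177
  −(0.97)·log₂(0.97) = 0.04263
Sum: 0.15177 + 0.04263 = 0.1944 bits.

0.1944 bits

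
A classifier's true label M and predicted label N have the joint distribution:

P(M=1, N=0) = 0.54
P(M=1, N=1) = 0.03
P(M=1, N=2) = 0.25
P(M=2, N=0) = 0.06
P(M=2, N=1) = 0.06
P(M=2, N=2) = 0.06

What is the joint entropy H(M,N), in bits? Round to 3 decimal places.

1.862 bits

H(M,N) = −Σ p(x,y)·log₂ p(x,y) over all 6 cells.
  cell (1,0): −0.54·log₂0.54 = 0.4800
  cell (1,1): −0.03·log₂0.03 = 0.1518
  cell (1,2): −0.25·log₂0.25 = 0.5000
  cell (2,0): −0.06·log₂0.06 = 0.2435
  cell (2,1): −0.06·log₂0.06 = 0.2435
  cell (2,2): −0.06·log₂0.06 = 0.2435
Sum = 1.862 bits.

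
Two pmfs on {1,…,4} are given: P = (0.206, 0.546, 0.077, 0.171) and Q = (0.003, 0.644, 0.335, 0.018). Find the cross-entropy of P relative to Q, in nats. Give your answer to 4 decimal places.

H(P,Q) = −Σ p·ln q.
  −0.206·ln(0.003) = 1.19668
  −0.546·ln(0.644) = 0.24027
  −0.077·ln(0.335) = 0.08421
  −0.171·ln(0.018) = 0.68697
H(P,Q) = 2.2081 nats.

2.2081 nats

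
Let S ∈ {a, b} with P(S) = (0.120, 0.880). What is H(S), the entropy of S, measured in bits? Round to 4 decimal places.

H(S) = −Σ p·log₂ p.
  −(0.120)·log₂(0.120) = 0.36707
  −(0.880)·log₂(0.880) = 0.16229
Sum: 0.36707 + 0.16229 = 0.5294 bits.

0.5294 bits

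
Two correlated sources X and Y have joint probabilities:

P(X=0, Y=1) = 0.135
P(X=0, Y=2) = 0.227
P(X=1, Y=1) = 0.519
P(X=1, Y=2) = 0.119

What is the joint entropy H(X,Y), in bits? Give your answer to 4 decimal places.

H(X,Y) = −Σ p(x,y)·log₂ p(x,y) over all 4 cells.
  cell (0,1): −0.135·log₂0.135 = 0.39001
  cell (0,2): −0.227·log₂0.227 = 0.48561
  cell (1,1): −0.519·log₂0.519 = 0.49107
  cell (1,2): −0.119·log₂0.119 = 0.36545
Sum = 1.7321 bits.

1.7321 bits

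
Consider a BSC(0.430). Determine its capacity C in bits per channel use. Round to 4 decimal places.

Binary symmetric channel: C = 1 − h₂(ε) where h₂ is the binary entropy function.
h₂(0.430) = −0.430·log₂0.430 − 0.570·log₂0.570 = 0.9858.
C = 1 − 0.9858 = 0.0142 bits per channel use.

0.0142 bits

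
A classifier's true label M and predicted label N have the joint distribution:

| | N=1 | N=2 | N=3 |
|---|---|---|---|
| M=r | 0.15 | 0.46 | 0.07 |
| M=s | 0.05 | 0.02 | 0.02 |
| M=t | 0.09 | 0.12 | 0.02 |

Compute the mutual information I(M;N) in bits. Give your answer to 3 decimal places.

0.060 bits

Marginals: p(M) = (0.6800, 0.0900, 0.2300), p(N) = (0.2900, 0.6000, 0.1100).
I(M;N) = H(M) + H(N) − H(M,N).
H(M) = 1.1787, H(N) = 1.3104, H(M,N) = 2.4289.
I(M;N) = 1.1787 + 1.3104 − 2.4289 = 0.060 bits.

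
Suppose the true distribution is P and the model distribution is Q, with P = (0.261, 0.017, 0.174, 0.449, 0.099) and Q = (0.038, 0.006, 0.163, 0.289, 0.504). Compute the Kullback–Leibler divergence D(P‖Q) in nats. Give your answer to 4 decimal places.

D(P‖Q) = Σ p·ln(p/q).
  0.261·ln(0.261/0.038) = 0.50293
  0.017·ln(0.017/0.006) = 0.01770
  0.174·ln(0.174/0.163) = 0.01136
  0.449·ln(0.449/0.289) = 0.19783
  0.099·ln(0.099/0.504) = -0.16112
D(P‖Q) = 0.5687 nats.

0.5687 nats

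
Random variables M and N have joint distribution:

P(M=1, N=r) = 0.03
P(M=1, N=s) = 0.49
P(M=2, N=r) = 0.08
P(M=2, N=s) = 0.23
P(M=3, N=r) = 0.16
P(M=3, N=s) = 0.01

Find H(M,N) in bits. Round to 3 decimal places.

H(M,N) = −Σ p(x,y)·log₂ p(x,y) over all 6 cells.
  cell (1,r): −0.03·log₂0.03 = 0.1518
  cell (1,s): −0.49·log₂0.49 = 0.5043
  cell (2,r): −0.08·log₂0.08 = 0.2915
  cell (2,s): −0.23·log₂0.23 = 0.4877
  cell (3,r): −0.16·log₂0.16 = 0.4230
  cell (3,s): −0.01·log₂0.01 = 0.0664
Sum = 1.925 bits.

1.925 bits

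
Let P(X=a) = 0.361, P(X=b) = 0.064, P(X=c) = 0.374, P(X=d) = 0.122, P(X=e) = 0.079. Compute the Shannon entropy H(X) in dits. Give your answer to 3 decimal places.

0.594 dits

H(X) = −Σ p·log₁₀ p.
  −(0.361)·log₁₀(0.361) = 0.1597
  −(0.064)·log₁₀(0.064) = 0.0764
  −(0.374)·log₁₀(0.374) = 0.1597
  −(0.122)·log₁₀(0.122) = 0.1115
  −(0.079)·log₁₀(0.079) = 0.0871
Sum: 0.1597 + 0.0764 + 0.1597 + 0.1115 + 0.0871 = 0.594 dits.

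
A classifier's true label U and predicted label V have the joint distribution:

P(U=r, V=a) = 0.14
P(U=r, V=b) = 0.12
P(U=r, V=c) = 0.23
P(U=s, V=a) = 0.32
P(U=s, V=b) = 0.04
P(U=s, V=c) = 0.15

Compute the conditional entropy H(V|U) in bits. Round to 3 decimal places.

1.374 bits

Marginals: p(U) = (0.4900, 0.5100), p(V) = (0.4600, 0.1600, 0.3800).
H(V|U) = Σ p(U) · H(V|U=·).
  U=r: p=0.4900, H(V|U=r) = 1.5256
  U=s: p=0.5100, H(V|U=s) = 1.2292
Weighted sum = 1.374 bits.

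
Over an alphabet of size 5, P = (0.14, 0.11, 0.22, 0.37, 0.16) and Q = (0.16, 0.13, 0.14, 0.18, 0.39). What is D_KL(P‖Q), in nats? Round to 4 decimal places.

D(P‖Q) = Σ p·ln(p/q).
  0.14·ln(0.14/0.16) = -0.01869
  0.11·ln(0.11/0.13) = -0.01838
  0.22·ln(0.22/0.14) = 0.09944
  0.37·ln(0.37/0.18) = 0.26660
  0.16·ln(0.16/0.39) = -0.14256
D(P‖Q) = 0.1864 nats.

0.1864 nats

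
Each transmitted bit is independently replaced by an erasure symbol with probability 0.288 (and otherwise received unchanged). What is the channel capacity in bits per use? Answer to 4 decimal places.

Binary erasure channel: capacity C = 1 − ε.
C = 1 − 0.288 = 0.7120 bits per channel use.

0.7120 bits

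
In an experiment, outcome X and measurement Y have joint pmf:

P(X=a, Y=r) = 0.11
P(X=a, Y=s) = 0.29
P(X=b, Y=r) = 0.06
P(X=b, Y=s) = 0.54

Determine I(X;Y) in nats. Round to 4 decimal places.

Marginals: p(X) = (0.4000, 0.6000), p(Y) = (0.1700, 0.8300).
I(X;Y) = H(X) + H(Y) − H(X,Y).
H(X) = 0.6730, H(Y) = 0.4559, H(X,Y) = 1.1033.
I(X;Y) = 0.6730 + 0.4559 − 1.1033 = 0.0256 nats.

0.0256 nats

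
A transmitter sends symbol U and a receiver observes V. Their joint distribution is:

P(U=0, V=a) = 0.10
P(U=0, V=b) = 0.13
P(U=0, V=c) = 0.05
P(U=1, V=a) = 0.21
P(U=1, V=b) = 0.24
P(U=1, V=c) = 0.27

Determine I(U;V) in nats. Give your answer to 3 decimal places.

0.019 nats

Marginals: p(U) = (0.2800, 0.7200), p(V) = (0.3100, 0.3700, 0.3200).
I(U;V) = Σ p(x,y)·ln[p(x,y)/(p(x)p(y))].
  (0,a): 0.10·ln(1.1521) = 0.0142
  (0,b): 0.13·ln(1.2548) = 0.0295
  (0,c): 0.05·ln(0.5580) = -0.0292
  (1,a): 0.21·ln(0.9409) = -0.0128
  (1,b): 0.24·ln(0.9009) = -0.0250
  (1,c): 0.27·ln(1.1719) = 0.0428
Sum = 0.019 nats.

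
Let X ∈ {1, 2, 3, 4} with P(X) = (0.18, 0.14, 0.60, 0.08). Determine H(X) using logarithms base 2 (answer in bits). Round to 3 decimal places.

1.576 bits

H(X) = −Σ p·log₂ p.
  −(0.18)·log₂(0.18) = 0.4453
  −(0.14)·log₂(0.14) = 0.3971
  −(0.60)·log₂(0.60) = 0.4422
  −(0.08)·log₂(0.08) = 0.2915
Sum: 0.4453 + 0.3971 + 0.4422 + 0.2915 = 1.576 bits.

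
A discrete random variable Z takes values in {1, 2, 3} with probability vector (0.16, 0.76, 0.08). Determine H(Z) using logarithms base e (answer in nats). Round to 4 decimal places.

0.7038 nats

H(Z) = −Σ p·ln p.
  −(0.16)·ln(0.16) = 0.29321
  −(0.76)·ln(0.76) = 0.20857
  −(0.08)·ln(0.08) = 0.20206
Sum: 0.29321 + 0.20857 + 0.20206 = 0.7038 nats.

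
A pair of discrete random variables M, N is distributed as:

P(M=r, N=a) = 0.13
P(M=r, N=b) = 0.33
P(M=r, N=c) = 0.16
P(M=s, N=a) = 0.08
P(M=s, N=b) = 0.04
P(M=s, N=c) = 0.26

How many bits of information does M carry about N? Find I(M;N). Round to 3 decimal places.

0.171 bits

Marginals: p(M) = (0.6200, 0.3800), p(N) = (0.2100, 0.3700, 0.4200).
I(M;N) = Σ p(x,y)·log₂[p(x,y)/(p(x)p(y))].
  (r,a): 0.13·log₂(0.9985) = -0.0003
  (r,b): 0.33·log₂(1.4385) = 0.1731
  (r,c): 0.16·log₂(0.6144) = -0.1124
  (s,a): 0.08·log₂(1.0025) = 0.0003
  (s,b): 0.04·log₂(0.2845) = -0.0725
  (s,c): 0.26·log₂(1.6291) = 0.1831
Sum = 0.171 bits.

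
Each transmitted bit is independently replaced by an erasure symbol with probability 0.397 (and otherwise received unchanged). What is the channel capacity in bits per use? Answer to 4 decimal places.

Binary erasure channel: capacity C = 1 − ε.
C = 1 − 0.397 = 0.6030 bits per channel use.

0.6030 bits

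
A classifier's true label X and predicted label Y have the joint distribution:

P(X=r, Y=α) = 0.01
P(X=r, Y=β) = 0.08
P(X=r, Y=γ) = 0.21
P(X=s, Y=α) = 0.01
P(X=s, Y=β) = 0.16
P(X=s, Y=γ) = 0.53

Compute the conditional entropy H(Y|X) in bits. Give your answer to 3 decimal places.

Marginals: p(X) = (0.3000, 0.7000), p(Y) = (0.0200, 0.2400, 0.7400).
H(Y|X) = Σ p(X) · H(Y|X=·).
  X=r: p=0.3000, H(Y|X=r) = 1.0323
  X=s: p=0.7000, H(Y|X=s) = 0.8781
Weighted sum = 0.924 bits.

0.924 bits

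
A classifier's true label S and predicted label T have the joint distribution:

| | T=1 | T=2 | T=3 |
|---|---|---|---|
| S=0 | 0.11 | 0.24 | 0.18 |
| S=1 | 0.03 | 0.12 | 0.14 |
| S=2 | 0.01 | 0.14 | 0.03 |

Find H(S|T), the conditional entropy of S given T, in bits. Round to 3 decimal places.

1.380 bits

Marginals: p(S) = (0.5300, 0.2900, 0.1800), p(T) = (0.1500, 0.5000, 0.3500).
H(S|T) = Σ p(T) · H(S|T=·).
  T=1: p=0.1500, H(S|T=1) = 1.0530
  T=2: p=0.5000, H(S|T=2) = 1.5166
  T=3: p=0.3500, H(S|T=3) = 1.3260
Weighted sum = 1.380 bits.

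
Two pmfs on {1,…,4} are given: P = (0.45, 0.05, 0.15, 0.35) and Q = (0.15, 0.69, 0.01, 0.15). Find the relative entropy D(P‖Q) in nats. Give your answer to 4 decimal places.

D(P‖Q) = Σ p·ln(p/q).
  0.45·ln(0.45/0.15) = 0.49438
  0.05·ln(0.05/0.69) = -0.13123
  0.15·ln(0.15/0.01) = 0.40621
  0.35·ln(0.35/0.15) = 0.29655
D(P‖Q) = 1.0659 nats.

1.0659 nats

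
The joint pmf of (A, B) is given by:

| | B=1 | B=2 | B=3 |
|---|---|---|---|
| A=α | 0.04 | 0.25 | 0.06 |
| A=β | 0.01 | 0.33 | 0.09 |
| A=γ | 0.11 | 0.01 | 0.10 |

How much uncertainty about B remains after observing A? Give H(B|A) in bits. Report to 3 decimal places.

Marginals: p(A) = (0.3500, 0.4300, 0.2200), p(B) = (0.1600, 0.5900, 0.2500).
H(B|A) = Σ p(A) · H(B|A=·).
  A=α: p=0.3500, H(B|A=α) = 1.1405
  A=β: p=0.4300, H(B|A=β) = 0.8915
  A=γ: p=0.2200, H(B|A=γ) = 1.2197
Weighted sum = 1.051 bits.

1.051 bits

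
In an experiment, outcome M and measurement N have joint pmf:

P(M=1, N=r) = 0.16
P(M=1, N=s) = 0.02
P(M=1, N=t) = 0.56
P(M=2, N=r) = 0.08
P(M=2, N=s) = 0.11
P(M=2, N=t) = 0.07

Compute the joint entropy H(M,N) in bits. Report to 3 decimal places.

H(M,N) = −Σ p(x,y)·log₂ p(x,y) over all 6 cells.
  cell (1,r): −0.16·log₂0.16 = 0.4230
  cell (1,s): −0.02·log₂0.02 = 0.1129
  cell (1,t): −0.56·log₂0.56 = 0.4684
  cell (2,r): −0.08·log₂0.08 = 0.2915
  cell (2,s): −0.11·log₂0.11 = 0.3503
  cell (2,t): −0.07·log₂0.07 = 0.2686
Sum = 1.915 bits.

1.915 bits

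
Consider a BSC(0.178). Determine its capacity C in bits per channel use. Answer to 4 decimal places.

Binary symmetric channel: C = 1 − h₂(ε) where h₂ is the binary entropy function.
h₂(0.178) = −0.178·log₂0.178 − 0.822·log₂0.822 = 0.6757.
C = 1 − 0.6757 = 0.3243 bits per channel use.

0.3243 bits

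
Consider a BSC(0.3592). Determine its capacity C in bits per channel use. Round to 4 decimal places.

0.0580 bits

Binary symmetric channel: C = 1 − h₂(ε) where h₂ is the binary entropy function.
h₂(0.3592) = −0.3592·log₂0.3592 − 0.6408·log₂0.6408 = 0.9420.
C = 1 − 0.9420 = 0.0580 bits per channel use.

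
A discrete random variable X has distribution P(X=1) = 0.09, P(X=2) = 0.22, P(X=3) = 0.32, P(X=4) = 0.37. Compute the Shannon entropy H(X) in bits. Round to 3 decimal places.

H(X) = −Σ p·log₂ p.
  −(0.09)·log₂(0.09) = 0.3127
  −(0.22)·log₂(0.22) = 0.4806
  −(0.32)·log₂(0.32) = 0.5260
  −(0.37)·log₂(0.37) = 0.5307
Sum: 0.3127 + 0.4806 + 0.5260 + 0.5307 = 1.850 bits.

1.850 bits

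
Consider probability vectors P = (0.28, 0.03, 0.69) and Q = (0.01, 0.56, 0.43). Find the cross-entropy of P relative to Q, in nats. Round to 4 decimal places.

H(P,Q) = −Σ p·ln q.
  −0.28·ln(0.01) = 1.28945
  −0.03·ln(0.56) = 0.01739
  −0.69·ln(0.43) = 0.58234
H(P,Q) = 1.8892 nats.

1.8892 nats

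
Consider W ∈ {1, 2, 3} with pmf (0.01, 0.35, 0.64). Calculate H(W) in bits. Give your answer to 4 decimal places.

H(W) = −Σ p·log₂ p.
  −(0.01)·log₂(0.01) = 0.06644
  −(0.35)·log₂(0.35) = 0.53010
  −(0.64)·log₂(0.64) = 0.41207
Sum: 0.06644 + 0.53010 + 0.41207 = 1.0086 bits.

1.0086 bits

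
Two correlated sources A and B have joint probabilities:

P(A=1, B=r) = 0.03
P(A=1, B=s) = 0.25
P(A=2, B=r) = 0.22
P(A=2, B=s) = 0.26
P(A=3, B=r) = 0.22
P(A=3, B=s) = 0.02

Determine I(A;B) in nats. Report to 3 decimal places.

0.196 nats

Marginals: p(A) = (0.2800, 0.4800, 0.2400), p(B) = (0.4700, 0.5300).
I(A;B) = Σ p(x,y)·ln[p(x,y)/(p(x)p(y))].
  (1,r): 0.03·ln(0.2280) = -0.0444
  (1,s): 0.25·ln(1.6846) = 0.1304
  (2,r): 0.22·ln(0.9752) = -0.0055
  (2,s): 0.26·ln(1.0220) = 0.0057
  (3,r): 0.22·ln(1.9504) = 0.1470
  (3,s): 0.02·ln(0.1572) = -0.0370
Sum = 0.196 nats.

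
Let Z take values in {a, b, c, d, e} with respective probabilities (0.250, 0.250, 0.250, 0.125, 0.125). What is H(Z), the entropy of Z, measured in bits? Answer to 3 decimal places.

H(Z) = −Σ p·log₂ p.
  −(0.250)·log₂(0.250) = 0.5000
  −(0.250)·log₂(0.250) = 0.5000
  −(0.250)·log₂(0.250) = 0.5000
  −(0.125)·log₂(0.125) = 0.3750
  −(0.125)·log₂(0.125) = 0.3750
Sum: 0.5000 + 0.5000 + 0.5000 + 0.3750 + 0.3750 = 2.250 bits.

2.250 bits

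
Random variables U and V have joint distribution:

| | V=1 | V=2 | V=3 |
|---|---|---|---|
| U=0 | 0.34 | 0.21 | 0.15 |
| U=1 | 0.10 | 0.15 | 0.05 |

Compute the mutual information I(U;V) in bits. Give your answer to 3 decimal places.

0.026 bits

Marginals: p(U) = (0.7000, 0.3000), p(V) = (0.4400, 0.3600, 0.2000).
I(U;V) = H(U) + H(V) − H(U,V).
H(U) = 0.8813, H(V) = 1.5161, H(U,V) = 2.3714.
I(U;V) = 0.8813 + 1.5161 − 2.3714 = 0.026 bits.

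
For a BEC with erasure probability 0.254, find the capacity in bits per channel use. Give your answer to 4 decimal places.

Binary erasure channel: capacity C = 1 − ε.
C = 1 − 0.254 = 0.7460 bits per channel use.

0.7460 bits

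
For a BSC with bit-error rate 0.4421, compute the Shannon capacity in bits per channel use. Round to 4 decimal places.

0.0097 bits

Binary symmetric channel: C = 1 − h₂(ε) where h₂ is the binary entropy function.
h₂(0.4421) = −0.4421·log₂0.4421 − 0.5579·log₂0.5579 = 0.9903.
C = 1 − 0.9903 = 0.0097 bits per channel use.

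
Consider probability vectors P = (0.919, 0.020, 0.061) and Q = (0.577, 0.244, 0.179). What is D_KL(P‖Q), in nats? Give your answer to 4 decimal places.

D(P‖Q) = Σ p·ln(p/q).
  0.919·ln(0.919/0.577) = 0.42774
  0.020·ln(0.020/0.244) = -0.05003
  0.061·ln(0.061/0.179) = -0.06567
D(P‖Q) = 0.3120 nats.

0.3120 nats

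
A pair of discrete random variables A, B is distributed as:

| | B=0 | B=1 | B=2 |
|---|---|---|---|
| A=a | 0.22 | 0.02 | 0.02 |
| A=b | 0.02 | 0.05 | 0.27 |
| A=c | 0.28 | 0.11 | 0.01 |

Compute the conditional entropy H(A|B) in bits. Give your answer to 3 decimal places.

1.019 bits

Chain rule: H(A|B) = H(A,B) − H(B).
Marginals: p(A) = (0.2600, 0.3400, 0.4000), p(B) = (0.5200, 0.1800, 0.3000).
H(A,B) = 2.4763 bits; H(B) = 1.4570 bits.
H(A|B) = 2.4763 − 1.4570 = 1.019 bits.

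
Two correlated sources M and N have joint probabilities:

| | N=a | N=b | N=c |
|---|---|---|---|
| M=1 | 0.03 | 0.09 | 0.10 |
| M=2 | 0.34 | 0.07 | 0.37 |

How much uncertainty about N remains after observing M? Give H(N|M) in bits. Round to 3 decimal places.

1.365 bits

Chain rule: H(N|M) = H(M,N) − H(M).
Marginals: p(M) = (0.2200, 0.7800), p(N) = (0.3700, 0.1600, 0.4700).
H(M,N) = 2.1251 bits; H(M) = 0.7602 bits.
H(N|M) = 2.1251 − 0.7602 = 1.365 bits.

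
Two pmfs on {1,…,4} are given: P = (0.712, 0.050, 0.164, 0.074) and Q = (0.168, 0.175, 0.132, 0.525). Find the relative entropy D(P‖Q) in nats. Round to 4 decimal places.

0.8562 nats

D(P‖Q) = Σ p·ln(p/q).
  0.712·ln(0.712/0.168) = 1.02821
  0.050·ln(0.050/0.175) = -0.06264
  0.164·ln(0.164/0.132) = 0.03560
  0.074·ln(0.074/0.525) = -0.14499
D(P‖Q) = 0.8562 nats.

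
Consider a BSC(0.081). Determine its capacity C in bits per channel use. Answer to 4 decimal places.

0.5943 bits

Binary symmetric channel: C = 1 − h₂(ε) where h₂ is the binary entropy function.
h₂(0.081) = −0.081·log₂0.081 − 0.919·log₂0.919 = 0.4057.
C = 1 − 0.4057 = 0.5943 bits per channel use.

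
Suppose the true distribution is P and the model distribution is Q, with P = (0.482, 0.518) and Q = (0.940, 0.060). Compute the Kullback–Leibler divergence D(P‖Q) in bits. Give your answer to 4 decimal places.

1.1465 bits

D(P‖Q) = Σ p·log₂(p/q).
  0.482·log₂(0.482/0.940) = -0.46447
  0.518·log₂(0.518/0.060) = 1.61094
D(P‖Q) = 1.1465 bits.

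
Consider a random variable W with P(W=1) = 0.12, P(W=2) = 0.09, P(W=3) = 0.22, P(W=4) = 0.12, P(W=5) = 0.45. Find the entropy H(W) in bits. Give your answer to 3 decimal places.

2.046 bits

H(W) = −Σ p·log₂ p.
  −(0.12)·log₂(0.12) = 0.3671
  −(0.09)·log₂(0.09) = 0.3127
  −(0.22)·log₂(0.22) = 0.4806
  −(0.12)·log₂(0.12) = 0.3671
  −(0.45)·log₂(0.45) = 0.5184
Sum: 0.3671 + 0.3127 + 0.4806 + 0.3671 + 0.5184 = 2.046 bits.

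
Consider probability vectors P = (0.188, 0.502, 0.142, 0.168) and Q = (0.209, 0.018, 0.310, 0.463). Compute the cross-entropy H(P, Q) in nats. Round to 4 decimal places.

H(P,Q) = −Σ p·ln q.
  −0.188·ln(0.209) = 0.29430
  −0.502·ln(0.018) = 2.01673
  −0.142·ln(0.310) = 0.16631
  −0.168·ln(0.463) = 0.12936
H(P,Q) = 2.6067 nats.

2.6067 nats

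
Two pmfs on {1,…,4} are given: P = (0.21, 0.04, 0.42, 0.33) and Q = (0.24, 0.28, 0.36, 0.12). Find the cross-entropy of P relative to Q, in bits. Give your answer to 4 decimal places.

H(P,Q) = −Σ p·log₂ q.
  −0.21·log₂(0.24) = 0.43237
  −0.04·log₂(0.28) = 0.07346
  −0.42·log₂(0.36) = 0.61905
  −0.33·log₂(0.12) = 1.00943
H(P,Q) = 2.1343 bits.

2.1343 bits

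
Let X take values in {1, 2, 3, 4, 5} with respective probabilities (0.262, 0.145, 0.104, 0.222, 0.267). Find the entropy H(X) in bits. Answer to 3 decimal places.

2.241 bits

H(X) = −Σ p·log₂ p.
  −(0.262)·log₂(0.262) = 0.5063
  −(0.145)·log₂(0.145) = 0.4040
  −(0.104)·log₂(0.104) = 0.3396
  −(0.222)·log₂(0.222) = 0.4820
  −(0.267)·log₂(0.267) = 0.5087
Sum: 0.5063 + 0.4040 + 0.3396 + 0.4820 + 0.5087 = 2.241 bits.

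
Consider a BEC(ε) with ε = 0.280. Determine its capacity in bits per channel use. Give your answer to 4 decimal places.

0.7200 bits

Binary erasure channel: capacity C = 1 − ε.
C = 1 − 0.280 = 0.7200 bits per channel use.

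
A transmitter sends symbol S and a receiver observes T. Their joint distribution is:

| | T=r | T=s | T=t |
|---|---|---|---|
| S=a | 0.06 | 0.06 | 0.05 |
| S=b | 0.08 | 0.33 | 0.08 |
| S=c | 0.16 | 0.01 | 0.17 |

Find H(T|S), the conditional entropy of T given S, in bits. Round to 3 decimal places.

Chain rule: H(T|S) = H(S,T) − H(S).
Marginals: p(S) = (0.1700, 0.4900, 0.3400), p(T) = (0.3000, 0.4000, 0.3000).
H(S,T) = 2.7380 bits; H(S) = 1.4680 bits.
H(T|S) = 2.7380 − 1.4680 = 1.270 bits.

1.270 bits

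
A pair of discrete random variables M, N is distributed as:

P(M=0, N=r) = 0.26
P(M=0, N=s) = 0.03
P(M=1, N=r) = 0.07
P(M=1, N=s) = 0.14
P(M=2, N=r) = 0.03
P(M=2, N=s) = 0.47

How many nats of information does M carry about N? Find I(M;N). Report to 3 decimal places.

Marginals: p(M) = (0.2900, 0.2100, 0.5000), p(N) = (0.3600, 0.6400).
I(M;N) = Σ p(x,y)·ln[p(x,y)/(p(x)p(y))].
  (0,r): 0.26·ln(2.4904) = 0.2372
  (0,s): 0.03·ln(0.1616) = -0.0547
  (1,r): 0.07·ln(0.9259) = -0.0054
  (1,s): 0.14·ln(1.0417) = 0.0057
  (2,r): 0.03·ln(0.1667) = -0.0538
  (2,s): 0.47·ln(1.4687) = 0.1807
Sum = 0.310 nats.

0.310 nats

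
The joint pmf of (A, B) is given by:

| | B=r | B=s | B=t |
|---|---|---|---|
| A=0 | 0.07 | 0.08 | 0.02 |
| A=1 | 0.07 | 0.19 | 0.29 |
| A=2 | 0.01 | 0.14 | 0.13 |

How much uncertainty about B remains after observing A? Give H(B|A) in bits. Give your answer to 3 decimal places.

1.338 bits

Marginals: p(A) = (0.1700, 0.5500, 0.2800), p(B) = (0.1500, 0.4100, 0.4400).
H(B|A) = Σ p(A) · H(B|A=·).
  A=0: p=0.1700, H(B|A=0) = 1.4021
  A=1: p=0.5500, H(B|A=1) = 1.3951
  A=2: p=0.2800, H(B|A=2) = 1.1856
Weighted sum = 1.338 bits.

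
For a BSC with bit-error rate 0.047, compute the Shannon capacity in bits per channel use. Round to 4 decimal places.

Binary symmetric channel: C = 1 − h₂(ε) where h₂ is the binary entropy function.
h₂(0.047) = −0.047·log₂0.047 − 0.953·log₂0.953 = 0.2735.
C = 1 − 0.2735 = 0.7265 bits per channel use.

0.7265 bits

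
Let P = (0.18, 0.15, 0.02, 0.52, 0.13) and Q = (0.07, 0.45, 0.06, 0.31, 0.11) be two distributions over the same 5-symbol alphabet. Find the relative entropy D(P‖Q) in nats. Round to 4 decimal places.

0.2739 nats

D(P‖Q) = Σ p·ln(p/q).
  0.18·ln(0.18/0.07) = 0.17000
  0.15·ln(0.15/0.45) = -0.16479
  0.02·ln(0.02/0.06) = -0.02197
  0.52·ln(0.52/0.31) = 0.26897
  0.13·ln(0.13/0.11) = 0.02172
D(P‖Q) = 0.2739 nats.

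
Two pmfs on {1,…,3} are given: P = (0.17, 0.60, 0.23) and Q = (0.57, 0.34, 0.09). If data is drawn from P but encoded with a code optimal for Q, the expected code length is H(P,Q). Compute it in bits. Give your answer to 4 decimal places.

H(P,Q) = −Σ p·log₂ q.
  −0.17·log₂(0.57) = 0.13786
  −0.60·log₂(0.34) = 0.93384
  −0.23·log₂(0.09) = 0.79900
H(P,Q) = 1.8707 bits.

1.8707 bits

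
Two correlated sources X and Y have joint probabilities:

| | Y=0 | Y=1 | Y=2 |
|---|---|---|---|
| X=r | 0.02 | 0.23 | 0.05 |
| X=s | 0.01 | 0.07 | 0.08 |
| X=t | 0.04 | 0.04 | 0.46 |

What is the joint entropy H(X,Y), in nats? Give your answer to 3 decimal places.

1.615 nats

H(X,Y) = −Σ p(x,y)·ln p(x,y) over all 9 cells.
  cell (r,0): −0.02·ln0.02 = 0.0782
  cell (r,1): −0.23·ln0.23 = 0.3380
  cell (r,2): −0.05·ln0.05 = 0.1498
  cell (s,0): −0.01·ln0.01 = 0.0461
  cell (s,1): −0.07·ln0.07 = 0.1861
  cell (s,2): −0.08·ln0.08 = 0.2021
  cell (t,0): −0.04·ln0.04 = 0.1288
  cell (t,1): −0.04·ln0.04 = 0.1288
  cell (t,2): −0.46·ln0.46 = 0.3572
Sum = 1.615 nats.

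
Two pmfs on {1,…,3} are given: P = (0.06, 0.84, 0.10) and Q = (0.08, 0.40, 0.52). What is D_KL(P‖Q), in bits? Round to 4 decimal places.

0.6364 bits

D(P‖Q) = Σ p·log₂(p/q).
  0.06·log₂(0.06/0.08) = -0.02490
  0.84·log₂(0.84/0.40) = 0.89913
  0.10·log₂(0.10/0.52) = -0.23785
D(P‖Q) = 0.6364 bits.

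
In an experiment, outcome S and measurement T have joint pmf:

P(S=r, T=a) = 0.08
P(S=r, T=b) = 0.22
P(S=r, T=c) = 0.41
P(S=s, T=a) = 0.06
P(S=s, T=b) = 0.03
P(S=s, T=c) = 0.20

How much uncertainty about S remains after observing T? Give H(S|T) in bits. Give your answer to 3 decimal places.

Marginals: p(S) = (0.7100, 0.2900), p(T) = (0.1400, 0.2500, 0.6100).
H(S|T) = Σ p(T) · H(S|T=·).
  T=a: p=0.1400, H(S|T=a) = 0.9852
  T=b: p=0.2500, H(S|T=b) = 0.5294
  T=c: p=0.6100, H(S|T=c) = 0.9127
Weighted sum = 0.827 bits.

0.827 bits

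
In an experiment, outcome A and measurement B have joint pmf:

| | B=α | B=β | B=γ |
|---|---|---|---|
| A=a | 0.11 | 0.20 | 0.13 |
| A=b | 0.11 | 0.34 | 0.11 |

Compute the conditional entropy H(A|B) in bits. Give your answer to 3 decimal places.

Chain rule: H(A|B) = H(A,B) − H(B).
Marginals: p(A) = (0.4400, 0.5600), p(B) = (0.2200, 0.5400, 0.2400).
H(A,B) = 2.4271 bits; H(B) = 1.4548 bits.
H(A|B) = 2.4271 − 1.4548 = 0.972 bits.

0.972 bits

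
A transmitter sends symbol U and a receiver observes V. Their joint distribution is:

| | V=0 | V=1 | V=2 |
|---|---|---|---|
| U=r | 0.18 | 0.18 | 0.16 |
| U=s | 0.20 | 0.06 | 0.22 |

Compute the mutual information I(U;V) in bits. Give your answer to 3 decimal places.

Marginals: p(U) = (0.5200, 0.4800), p(V) = (0.3800, 0.2400, 0.3800).
I(U;V) = Σ p(x,y)·log₂[p(x,y)/(p(x)p(y))].
  (r,0): 0.18·log₂(0.9109) = -0.0242
  (r,1): 0.18·log₂(1.4423) = 0.0951
  (r,2): 0.16·log₂(0.8097) = -0.0487
  (s,0): 0.20·log₂(1.0965) = 0.0266
  (s,1): 0.06·log₂(0.5208) = -0.0565
  (s,2): 0.22·log₂(1.2061) = 0.0595
Sum = 0.052 bits.

0.052 bits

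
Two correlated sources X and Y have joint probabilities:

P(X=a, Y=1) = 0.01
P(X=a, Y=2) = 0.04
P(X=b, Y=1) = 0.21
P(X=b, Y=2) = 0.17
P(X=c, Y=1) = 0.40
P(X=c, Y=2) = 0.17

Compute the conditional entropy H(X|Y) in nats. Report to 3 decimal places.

Chain rule: H(X|Y) = H(X,Y) − H(Y).
Marginals: p(X) = (0.0500, 0.3800, 0.5700), p(Y) = (0.6200, 0.3800).
H(X,Y) = 1.4715 nats; H(Y) = 0.6641 nats.
H(X|Y) = 1.4715 − 0.6641 = 0.807 nats.

0.807 nats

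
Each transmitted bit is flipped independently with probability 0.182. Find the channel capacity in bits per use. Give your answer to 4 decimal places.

Binary symmetric channel: C = 1 − h₂(ε) where h₂ is the binary entropy function.
h₂(0.182) = −0.182·log₂0.182 − 0.818·log₂0.818 = 0.6844.
C = 1 − 0.6844 = 0.3156 bits per channel use.

0.3156 bits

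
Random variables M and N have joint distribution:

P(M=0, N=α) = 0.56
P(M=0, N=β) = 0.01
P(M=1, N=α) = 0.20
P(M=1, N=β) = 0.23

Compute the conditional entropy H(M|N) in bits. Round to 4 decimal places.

0.6919 bits

Marginals: p(M) = (0.5700, 0.4300), p(N) = (0.7600, 0.2400).
H(M|N) = Σ p(N) · H(M|N=·).
  N=α: p=0.7600, H(M|N=α) = 0.8315
  N=β: p=0.2400, H(M|N=β) = 0.2499
Weighted sum = 0.6919 bits.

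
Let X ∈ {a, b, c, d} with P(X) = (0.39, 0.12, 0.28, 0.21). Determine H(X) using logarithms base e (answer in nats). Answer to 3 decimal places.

H(X) = −Σ p·ln p.
  −(0.39)·ln(0.39) = 0.3672
  −(0.12)·ln(0.12) = 0.2544
  −(0.28)·ln(0.28) = 0.3564
  −(0.21)·ln(0.21) = 0.3277
Sum: 0.3672 + 0.2544 + 0.3564 + 0.3277 = 1.306 nats.

1.306 nats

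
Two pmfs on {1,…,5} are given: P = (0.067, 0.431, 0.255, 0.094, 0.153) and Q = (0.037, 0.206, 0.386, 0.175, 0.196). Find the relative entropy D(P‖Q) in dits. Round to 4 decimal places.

D(P‖Q) = Σ p·log₁₀(p/q).
  0.067·log₁₀(0.067/0.037) = 0.01728
  0.431·log₁₀(0.431/0.206) = 0.13818
  0.255·log₁₀(0.255/0.386) = -0.04591
  0.094·log₁₀(0.094/0.175) = -0.02537
  0.153·log₁₀(0.153/0.196) = -0.01646
D(P‖Q) = 0.0677 dits.

0.0677 dits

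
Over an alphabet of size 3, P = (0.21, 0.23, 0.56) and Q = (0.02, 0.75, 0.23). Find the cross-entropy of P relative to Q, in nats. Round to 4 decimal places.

1.7107 nats

H(P,Q) = −Σ p·ln q.
  −0.21·ln(0.02) = 0.82152
  −0.23·ln(0.75) = 0.06617
  −0.56·ln(0.23) = 0.82302
H(P,Q) = 1.7107 nats.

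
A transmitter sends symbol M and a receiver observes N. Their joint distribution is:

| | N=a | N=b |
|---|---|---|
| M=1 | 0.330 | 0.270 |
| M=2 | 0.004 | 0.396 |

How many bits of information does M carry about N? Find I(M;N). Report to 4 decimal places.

Marginals: p(M) = (0.6000, 0.4000), p(N) = (0.3340, 0.6660).
I(M;N) = Σ p(x,y)·log₂[p(x,y)/(p(x)p(y))].
  (1,a): 0.330·log₂(1.6467) = 0.23746
  (1,b): 0.270·log₂(0.6757) = -0.15271
  (2,a): 0.004·log₂(0.0299) = -0.02025
  (2,b): 0.396·log₂(1.4865) = 0.22647
Sum = 0.2910 bits.

0.2910 bits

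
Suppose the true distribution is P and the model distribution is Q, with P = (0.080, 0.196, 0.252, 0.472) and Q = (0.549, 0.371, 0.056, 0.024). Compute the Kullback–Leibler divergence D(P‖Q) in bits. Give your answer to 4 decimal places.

2.1726 bits

D(P‖Q) = Σ p·log₂(p/q).
  0.080·log₂(0.080/0.549) = -0.22230
  0.196·log₂(0.196/0.371) = -0.18043
  0.252·log₂(0.252/0.056) = 0.54682
  0.472·log₂(0.472/0.024) = 2.02851
D(P‖Q) = 2.1726 bits.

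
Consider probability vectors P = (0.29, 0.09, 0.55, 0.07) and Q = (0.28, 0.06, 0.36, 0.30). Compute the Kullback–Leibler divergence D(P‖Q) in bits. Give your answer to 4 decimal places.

0.2566 bits

D(P‖Q) = Σ p·log₂(p/q).
  0.29·log₂(0.29/0.28) = 0.01468
  0.09·log₂(0.09/0.06) = 0.05265
  0.55·log₂(0.55/0.36) = 0.33629
  0.07·log₂(0.07/0.30) = -0.14697
D(P‖Q) = 0.2566 bits.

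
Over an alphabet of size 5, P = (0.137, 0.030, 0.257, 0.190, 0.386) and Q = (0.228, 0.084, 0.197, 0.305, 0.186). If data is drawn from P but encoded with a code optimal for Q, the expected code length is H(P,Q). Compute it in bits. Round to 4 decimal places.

H(P,Q) = −Σ p·log₂ q.
  −0.137·log₂(0.228) = 0.29221
  −0.030·log₂(0.084) = 0.10720
  −0.257·log₂(0.197) = 0.60234
  −0.190·log₂(0.305) = 0.32549
  −0.386·log₂(0.186) = 0.93668
H(P,Q) = 2.2639 bits.

2.2639 bits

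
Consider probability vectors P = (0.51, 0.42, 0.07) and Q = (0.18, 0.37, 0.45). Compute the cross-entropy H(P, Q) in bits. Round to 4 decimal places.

1.9448 bits

H(P,Q) = −Σ p·log₂ q.
  −0.51·log₂(0.18) = 1.26170
  −0.42·log₂(0.37) = 0.60245
  −0.07·log₂(0.45) = 0.08064
H(P,Q) = 1.9448 bits.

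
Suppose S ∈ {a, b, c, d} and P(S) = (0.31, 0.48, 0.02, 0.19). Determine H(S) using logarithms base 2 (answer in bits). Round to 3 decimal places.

1.600 bits

H(S) = −Σ p·log₂ p.
  −(0.31)·log₂(0.31) = 0.5238
  −(0.48)·log₂(0.48) = 0.5083
  −(0.02)·log₂(0.02) = 0.1129
  −(0.19)·log₂(0.19) = 0.4552
Sum: 0.5238 + 0.5083 + 0.1129 + 0.4552 = 1.600 bits.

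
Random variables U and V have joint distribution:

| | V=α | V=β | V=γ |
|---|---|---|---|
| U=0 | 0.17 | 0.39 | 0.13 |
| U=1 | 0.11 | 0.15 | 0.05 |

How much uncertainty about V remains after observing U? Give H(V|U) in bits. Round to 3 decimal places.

1.431 bits

Marginals: p(U) = (0.6900, 0.3100), p(V) = (0.2800, 0.5400, 0.1800).
H(V|U) = Σ p(U) · H(V|U=·).
  U=0: p=0.6900, H(V|U=0) = 1.4169
  U=1: p=0.3100, H(V|U=1) = 1.4617
Weighted sum = 1.431 bits.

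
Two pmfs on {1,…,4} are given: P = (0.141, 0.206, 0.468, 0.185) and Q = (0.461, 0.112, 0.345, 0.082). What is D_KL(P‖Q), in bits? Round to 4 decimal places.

D(P‖Q) = Σ p·log₂(p/q).
  0.141·log₂(0.141/0.461) = -0.24098
  0.206·log₂(0.206/0.112) = 0.18110
  0.468·log₂(0.468/0.345) = 0.20588
  0.185·log₂(0.185/0.082) = 0.21716
D(P‖Q) = 0.3632 bits.

0.3632 bits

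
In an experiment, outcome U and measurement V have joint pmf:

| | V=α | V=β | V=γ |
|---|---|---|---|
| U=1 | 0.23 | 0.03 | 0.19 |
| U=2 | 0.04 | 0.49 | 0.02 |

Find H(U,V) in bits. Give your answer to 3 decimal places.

1.898 bits

H(U,V) = −Σ p(x,y)·log₂ p(x,y) over all 6 cells.
  cell (1,α): −0.23·log₂0.23 = 0.4877
  cell (1,β): −0.03·log₂0.03 = 0.1518
  cell (1,γ): −0.19·log₂0.19 = 0.4552
  cell (2,α): −0.04·log₂0.04 = 0.1858
  cell (2,β): −0.49·log₂0.49 = 0.5043
  cell (2,γ): −0.02·log₂0.02 = 0.1129
Sum = 1.898 bits.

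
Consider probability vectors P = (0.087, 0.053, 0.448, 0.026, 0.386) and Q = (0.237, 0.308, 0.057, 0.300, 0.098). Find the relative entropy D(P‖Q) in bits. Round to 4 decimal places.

D(P‖Q) = Σ p·log₂(p/q).
  0.087·log₂(0.087/0.237) = -0.12578
  0.053·log₂(0.053/0.308) = -0.13456
  0.448·log₂(0.448/0.057) = 1.33256
  0.026·log₂(0.026/0.300) = -0.09174
  0.386·log₂(0.386/0.098) = 0.76341
D(P‖Q) = 1.7439 bits.

1.7439 bits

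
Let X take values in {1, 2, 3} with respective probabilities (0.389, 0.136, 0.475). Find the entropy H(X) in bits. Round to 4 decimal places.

1.4315 bits

H(X) = −Σ p·log₂ p.
  −(0.389)·log₂(0.389) = 0.52988
  −(0.136)·log₂(0.136) = 0.39145
  −(0.475)·log₂(0.475) = 0.51015
Sum: 0.52988 + 0.39145 + 0.51015 = 1.4315 bits.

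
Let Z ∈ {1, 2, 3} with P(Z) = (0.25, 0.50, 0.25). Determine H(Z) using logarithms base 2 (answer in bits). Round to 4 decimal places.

H(Z) = −Σ p·log₂ p.
  −(0.25)·log₂(0.25) = 0.50000
  −(0.50)·log₂(0.50) = 0.50000
  −(0.25)·log₂(0.25) = 0.50000
Sum: 0.50000 + 0.50000 + 0.50000 = 1.5000 bits.

1.5000 bits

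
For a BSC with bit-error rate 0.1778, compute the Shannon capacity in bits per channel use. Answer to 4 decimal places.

0.3248 bits

Binary symmetric channel: C = 1 − h₂(ε) where h₂ is the binary entropy function.
h₂(0.1778) = −0.1778·log₂0.1778 − 0.8222·log₂0.8222 = 0.6752.
C = 1 − 0.6752 = 0.3248 bits per channel use.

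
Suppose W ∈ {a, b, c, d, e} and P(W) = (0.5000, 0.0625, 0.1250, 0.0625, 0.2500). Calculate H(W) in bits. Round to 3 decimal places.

1.875 bits

H(W) = −Σ p·log₂ p.
  −(0.5000)·log₂(0.5000) = 0.5000
  −(0.0625)·log₂(0.0625) = 0.2500
  −(0.1250)·log₂(0.1250) = 0.3750
  −(0.0625)·log₂(0.0625) = 0.2500
  −(0.2500)·log₂(0.2500) = 0.5000
Sum: 0.5000 + 0.2500 + 0.3750 + 0.2500 + 0.5000 = 1.875 bits.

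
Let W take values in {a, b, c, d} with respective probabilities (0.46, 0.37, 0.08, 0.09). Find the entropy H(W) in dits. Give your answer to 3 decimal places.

0.497 dits

H(W) = −Σ p·log₁₀ p.
  −(0.46)·log₁₀(0.46) = 0.1551
  −(0.37)·log₁₀(0.37) = 0.1598
  −(0.08)·log₁₀(0.08) = 0.0878
  −(0.09)·log₁₀(0.09) = 0.0941
Sum: 0.1551 + 0.1598 + 0.0878 + 0.0941 = 0.497 dits.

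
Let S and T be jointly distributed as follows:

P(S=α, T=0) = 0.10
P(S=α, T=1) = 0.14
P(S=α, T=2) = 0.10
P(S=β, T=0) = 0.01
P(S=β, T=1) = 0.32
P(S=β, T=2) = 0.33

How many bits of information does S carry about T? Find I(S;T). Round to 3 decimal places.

Marginals: p(S) = (0.3400, 0.6600), p(T) = (0.1100, 0.4600, 0.4300).
I(S;T) = Σ p(x,y)·log₂[p(x,y)/(p(x)p(y))].
  (α,0): 0.10·log₂(2.6738) = 0.1419
  (α,1): 0.14·log₂(0.8951) = -0.0224
  (α,2): 0.10·log₂(0.6840) = -0.0548
  (β,0): 0.01·log₂(0.1377) = -0.0286
  (β,1): 0.32·log₂(1.0540) = 0.0243
  (β,2): 0.33·log₂(1.1628) = 0.0718
Sum = 0.132 bits.

0.132 bits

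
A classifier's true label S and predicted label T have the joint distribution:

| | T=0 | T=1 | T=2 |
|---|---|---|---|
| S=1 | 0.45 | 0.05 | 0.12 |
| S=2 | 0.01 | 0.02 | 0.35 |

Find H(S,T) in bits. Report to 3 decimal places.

H(S,T) = −Σ p(x,y)·log₂ p(x,y) over all 6 cells.
  cell (1,0): −0.45·log₂0.45 = 0.5184
  cell (1,1): −0.05·log₂0.05 = 0.2161
  cell (1,2): −0.12·log₂0.12 = 0.3671
  cell (2,0): −0.01·log₂0.01 = 0.0664
  cell (2,1): −0.02·log₂0.02 = 0.1129
  cell (2,2): −0.35·log₂0.35 = 0.5301
Sum = 1.811 bits.

1.811 bits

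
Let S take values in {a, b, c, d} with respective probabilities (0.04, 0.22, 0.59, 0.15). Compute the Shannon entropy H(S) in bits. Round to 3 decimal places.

1.526 bits

H(S) = −Σ p·log₂ p.
  −(0.04)·log₂(0.04) = 0.1858
  −(0.22)·log₂(0.22) = 0.4806
  −(0.59)·log₂(0.59) = 0.4491
  −(0.15)·log₂(0.15) = 0.4105
Sum: 0.1858 + 0.4806 + 0.4491 + 0.4105 = 1.526 bits.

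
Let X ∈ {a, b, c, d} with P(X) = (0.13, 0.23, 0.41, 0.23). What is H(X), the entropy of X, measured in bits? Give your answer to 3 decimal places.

1.885 bits

H(X) = −Σ p·log₂ p.
  −(0.13)·log₂(0.13) = 0.3826
  −(0.23)·log₂(0.23) = 0.4877
  −(0.41)·log₂(0.41) = 0.5274
  −(0.23)·log₂(0.23) = 0.4877
Sum: 0.3826 + 0.4877 + 0.5274 + 0.4877 = 1.885 bits.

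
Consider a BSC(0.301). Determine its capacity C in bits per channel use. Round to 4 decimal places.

0.1175 bits

Binary symmetric channel: C = 1 − h₂(ε) where h₂ is the binary entropy function.
h₂(0.301) = −0.301·log₂0.301 − 0.699·log₂0.699 = 0.8825.
C = 1 − 0.8825 = 0.1175 bits per channel use.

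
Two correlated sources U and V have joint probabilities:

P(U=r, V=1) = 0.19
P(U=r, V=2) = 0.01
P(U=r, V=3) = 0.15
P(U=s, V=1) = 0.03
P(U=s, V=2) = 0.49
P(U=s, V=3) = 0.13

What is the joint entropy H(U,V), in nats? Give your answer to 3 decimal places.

1.366 nats

H(U,V) = −Σ p(x,y)·ln p(x,y) over all 6 cells.
  cell (r,1): −0.19·ln0.19 = 0.3155
  cell (r,2): −0.01·ln0.01 = 0.0461
  cell (r,3): −0.15·ln0.15 = 0.2846
  cell (s,1): −0.03·ln0.03 = 0.1052
  cell (s,2): −0.49·ln0.49 = 0.3495
  cell (s,3): −0.13·ln0.13 = 0.2652
Sum = 1.366 nats.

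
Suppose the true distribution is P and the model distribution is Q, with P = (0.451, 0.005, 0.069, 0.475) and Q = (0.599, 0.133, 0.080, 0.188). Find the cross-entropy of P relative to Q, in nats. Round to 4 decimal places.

1.2094 nats

H(P,Q) = −Σ p·ln q.
  −0.451·ln(0.599) = 0.23113
  −0.005·ln(0.133) = 0.01009
  −0.069·ln(0.080) = 0.17428
  −0.475·ln(0.188) = 0.79387
H(P,Q) = 1.2094 nats.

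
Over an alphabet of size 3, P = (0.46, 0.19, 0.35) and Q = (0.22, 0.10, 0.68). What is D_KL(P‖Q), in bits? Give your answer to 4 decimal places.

D(P‖Q) = Σ p·log₂(p/q).
  0.46·log₂(0.46/0.22) = 0.48950
  0.19·log₂(0.19/0.10) = 0.17594
  0.35·log₂(0.35/0.68) = -0.33536
D(P‖Q) = 0.3301 bits.

0.3301 bits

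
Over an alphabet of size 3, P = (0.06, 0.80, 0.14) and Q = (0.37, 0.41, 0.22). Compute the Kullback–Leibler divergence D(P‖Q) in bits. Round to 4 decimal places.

0.5227 bits

D(P‖Q) = Σ p·log₂(p/q).
  0.06·log₂(0.06/0.37) = -0.15747
  0.80·log₂(0.80/0.41) = 0.77150
  0.14·log₂(0.14/0.22) = -0.09129
D(P‖Q) = 0.5227 bits.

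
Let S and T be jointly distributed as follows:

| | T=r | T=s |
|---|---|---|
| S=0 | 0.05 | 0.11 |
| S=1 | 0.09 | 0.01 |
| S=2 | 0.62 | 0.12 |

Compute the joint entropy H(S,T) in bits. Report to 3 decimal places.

1.740 bits

H(S,T) = −Σ p(x,y)·log₂ p(x,y) over all 6 cells.
  cell (0,r): −0.05·log₂0.05 = 0.2161
  cell (0,s): −0.11·log₂0.11 = 0.3503
  cell (1,r): −0.09·log₂0.09 = 0.3127
  cell (1,s): −0.01·log₂0.01 = 0.0664
  cell (2,r): −0.62·log₂0.62 = 0.4276
  cell (2,s): −0.12·log₂0.12 = 0.3671
Sum = 1.740 bits.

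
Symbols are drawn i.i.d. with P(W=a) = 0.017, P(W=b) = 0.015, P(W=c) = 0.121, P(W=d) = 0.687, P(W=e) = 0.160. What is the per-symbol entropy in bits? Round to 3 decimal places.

H(W) = −Σ p·log₂ p.
  −(0.017)·log₂(0.017) = 0.0999
  −(0.015)·log₂(0.015) = 0.0909
  −(0.121)·log₂(0.121) = 0.3687
  −(0.687)·log₂(0.687) = 0.3721
  −(0.160)·log₂(0.160) = 0.4230
Sum: 0.0999 + 0.0909 + 0.3687 + 0.3721 + 0.4230 = 1.355 bits.

1.355 bits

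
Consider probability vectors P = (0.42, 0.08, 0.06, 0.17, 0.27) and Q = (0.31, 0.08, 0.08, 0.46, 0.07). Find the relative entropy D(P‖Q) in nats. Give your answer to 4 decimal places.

0.3055 nats

D(P‖Q) = Σ p·ln(p/q).
  0.42·ln(0.42/0.31) = 0.12755
  0.08·ln(0.08/0.08) = 0.00000
  0.06·ln(0.06/0.08) = -0.01726
  0.17·ln(0.17/0.46) = -0.16922
  0.27·ln(0.27/0.07) = 0.36448
D(P‖Q) = 0.3055 nats.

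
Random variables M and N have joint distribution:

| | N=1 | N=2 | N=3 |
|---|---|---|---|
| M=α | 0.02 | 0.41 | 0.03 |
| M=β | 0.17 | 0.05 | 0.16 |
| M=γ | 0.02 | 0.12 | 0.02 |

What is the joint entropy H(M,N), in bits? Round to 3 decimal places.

2.459 bits

H(M,N) = −Σ p(x,y)·log₂ p(x,y) over all 9 cells.
  cell (α,1): −0.02·log₂0.02 = 0.1129
  cell (α,2): −0.41·log₂0.41 = 0.5274
  cell (α,3): −0.03·log₂0.03 = 0.1518
  cell (β,1): −0.17·log₂0.17 = 0.4346
  cell (β,2): −0.05·log₂0.05 = 0.2161
  cell (β,3): −0.16·log₂0.16 = 0.4230
  cell (γ,1): −0.02·log₂0.02 = 0.1129
  cell (γ,2): −0.12·log₂0.12 = 0.3671
  cell (γ,3): −0.02·log₂0.02 = 0.1129
Sum = 2.459 bits.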